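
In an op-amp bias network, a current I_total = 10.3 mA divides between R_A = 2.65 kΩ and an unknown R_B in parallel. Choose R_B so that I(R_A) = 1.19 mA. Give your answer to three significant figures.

In a two-way split, I_A/I_total = R_B/(R_A + R_B).
1.19/10.3 = R_B/(R_A + R_B) → R_B = R_A · (0.1155)/(1 − 0.1155) = 2.65 × 0.1306 = 0.3462 kΩ.

R_B ≈ 0.346 kΩ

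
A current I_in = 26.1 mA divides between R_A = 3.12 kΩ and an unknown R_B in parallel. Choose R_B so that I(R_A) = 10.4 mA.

Two-branch current divider: I_A = I_in · R_B/(R_A + R_B).
With f = 0.3985, R_B = R_A · f/(1−f) = 3.12 × 0.6624 = 2.067 kΩ.

R_B ≈ 2.07 kΩ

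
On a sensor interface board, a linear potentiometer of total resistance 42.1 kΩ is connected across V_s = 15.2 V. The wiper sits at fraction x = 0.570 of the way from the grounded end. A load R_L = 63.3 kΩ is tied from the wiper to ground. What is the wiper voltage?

V_out ≈ 7.45 V

Split the track: R_lower = x·R_p = 24.00 kΩ, R_upper = (1−x)·R_p = 18.10 kΩ.
Lower segment in parallel with the load: 24.00 ‖ 63.3 = 17.40 kΩ.
Then V_out = V_s · 17.40/(18.10 + 17.40) = 7.450 V.
(Unloaded: V_out = x·V_s = 8.66 V.)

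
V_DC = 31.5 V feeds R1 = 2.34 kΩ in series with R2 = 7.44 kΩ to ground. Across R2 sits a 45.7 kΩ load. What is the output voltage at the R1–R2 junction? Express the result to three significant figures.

The load sits in parallel with R2, giving an effective lower resistance R2' = R2·R_L/(R2+R_L) = 6.398 kΩ.
Now apply the divider: V_out = 31.5 × 0.7322 = 23.06 V.

V_out ≈ 23.1 V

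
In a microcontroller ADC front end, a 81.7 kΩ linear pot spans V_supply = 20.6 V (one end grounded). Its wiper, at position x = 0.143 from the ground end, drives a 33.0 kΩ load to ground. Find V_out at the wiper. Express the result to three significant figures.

Split the track: R_lower = x·R_p = 11.68 kΩ, R_upper = (1−x)·R_p = 70.02 kΩ.
R_L loads the lower segment: effective lower R = 8.628 kΩ.
Loaded-divider output: V_out = 20.6 × 0.1097 = 2.260 V.

V_out ≈ 2.26 V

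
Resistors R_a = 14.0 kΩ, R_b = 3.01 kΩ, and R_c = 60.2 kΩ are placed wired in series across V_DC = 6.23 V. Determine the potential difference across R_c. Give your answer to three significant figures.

V ≈ 4.86 V

Total series resistance ΣR = 14.0 + 3.01 + 60.2 = 77.21 kΩ.
V = V_DC · R/ΣR = 6.23 × 0.7797 = 4.857 V.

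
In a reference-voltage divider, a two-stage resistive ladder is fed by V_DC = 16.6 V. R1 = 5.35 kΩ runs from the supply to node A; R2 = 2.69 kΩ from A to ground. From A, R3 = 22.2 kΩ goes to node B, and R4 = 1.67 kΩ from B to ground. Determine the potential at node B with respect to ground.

V_B ≈ 0.361 V

Looking into the second stage from A: R3 + R4 = 23.87 kΩ appears in parallel with R2.
R2 ‖ (R3+R4) = 2.418 kΩ.
So V_A = 16.6 × 0.3112 = 5.167 V.
Stage 2 is unloaded, so V_B = V_A · R4/(R3+R4) = 5.167 × 1.67/23.87 = 0.3615 V.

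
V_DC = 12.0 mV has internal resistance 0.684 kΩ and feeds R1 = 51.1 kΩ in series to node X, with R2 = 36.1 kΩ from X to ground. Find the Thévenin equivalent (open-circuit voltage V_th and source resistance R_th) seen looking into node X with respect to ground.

R1' = 0.684 + 51.1 = 51.78 kΩ (source resistance + R1).
Open-circuit (no load on X): V_th = V_DC · R2/(R1' + R2) = 12.0 × 36.1/(51.78 + 36.1) = 4.929 mV.
With V_DC suppressed (replaced by a short), R_th = R1' ‖ R2 = (51.78 × 36.1)/(51.78 + 36.1) = 21.27 kΩ.

V_th ≈ 4.93 mV, R_th ≈ 21.3 kΩ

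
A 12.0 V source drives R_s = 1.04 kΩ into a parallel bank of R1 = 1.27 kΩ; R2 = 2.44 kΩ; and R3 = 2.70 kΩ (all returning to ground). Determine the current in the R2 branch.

Parallel bank: R_p = 1/(1/1.27 + 1/2.44 + 1/2.70) = 0.6379 kΩ.
V_A by voltage divider: V_A = 12.0 × 0.6379/(1.04 + 0.6379) = 4.562 V.
I(R2) = V_A / R2 = 4.562/2.44 = 1.870 mA.

I ≈ 1.87 mA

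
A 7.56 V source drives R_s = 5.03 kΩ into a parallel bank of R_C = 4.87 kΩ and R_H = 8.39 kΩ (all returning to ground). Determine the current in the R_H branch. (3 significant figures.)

I ≈ 0.342 mA

Equivalent of the parallel group: R_p = 3.081 kΩ.
V_A by voltage divider: V_A = 7.56 × 3.081/(5.03 + 3.081) = 2.872 V.
I(R_H) = V_A / R_H = 2.872/8.39 = 0.3423 mA.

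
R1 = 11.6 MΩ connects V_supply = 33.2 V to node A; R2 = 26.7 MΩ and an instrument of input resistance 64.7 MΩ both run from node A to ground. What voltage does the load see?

R2 ‖ R_L = (26.7 × 64.7)/(26.7 + 64.7) = 18.90 MΩ.
Voltage divider with the loaded lower leg: V_out = 33.2 × 18.90/(11.6 + 18.90) = 33.2 × 0.6197 = 20.57 V.
(Unloaded it would be 23.1 V; the load pulls it down.)

V_out ≈ 20.6 V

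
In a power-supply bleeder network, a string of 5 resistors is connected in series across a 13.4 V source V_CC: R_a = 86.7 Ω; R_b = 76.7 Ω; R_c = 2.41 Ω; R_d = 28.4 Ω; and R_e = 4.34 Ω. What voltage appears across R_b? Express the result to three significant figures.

V ≈ 5.18 V

Total series resistance ΣR = 86.7 + 76.7 + 2.41 + 28.4 + 4.34 = 198.6 Ω.
Voltage divider: V = V_CC · (76.70 / 198.6) = 13.4 × 0.3863 = 5.176 V.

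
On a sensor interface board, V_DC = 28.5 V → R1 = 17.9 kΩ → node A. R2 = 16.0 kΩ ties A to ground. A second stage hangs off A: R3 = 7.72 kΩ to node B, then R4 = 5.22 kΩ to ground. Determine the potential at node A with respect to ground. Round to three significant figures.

The second stage (R3 + R4 = 12.94 kΩ) loads node A in parallel with R2.
Effective lower resistance at A: R2 ‖ 12.94 = 7.154 kΩ.
First divider: V_A = V_DC · 7.154/(17.9 + 7.154) = 8.138 V.

V_A ≈ 8.14 V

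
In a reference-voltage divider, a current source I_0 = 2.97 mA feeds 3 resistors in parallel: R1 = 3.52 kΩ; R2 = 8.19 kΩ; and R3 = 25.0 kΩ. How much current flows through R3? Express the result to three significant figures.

I ≈ 0.266 mA

Total conductance ΣG = 1/3.52 + 1/8.19 + 1/25.0 = 0.4462 (units of 1/kΩ).
R3 takes the fraction G_k/ΣG = 0.04000/0.4462 = 0.08965, so I = 2.97 × 0.08965 = 0.2663 mA.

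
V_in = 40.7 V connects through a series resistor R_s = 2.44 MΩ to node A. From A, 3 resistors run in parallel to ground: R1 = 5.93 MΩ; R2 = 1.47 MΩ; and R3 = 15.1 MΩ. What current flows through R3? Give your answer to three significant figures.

Combine the parallel branches: R_p = (1/5.93 + 1/1.47 + 1/15.1)⁻¹ = 1.093 MΩ.
V_A by voltage divider: V_A = 40.7 × 1.093/(2.44 + 1.093) = 12.59 V.
Branch current I = V_A/R3 = 12.59/15.1 = 0.8337 µA.

I ≈ 0.834 µA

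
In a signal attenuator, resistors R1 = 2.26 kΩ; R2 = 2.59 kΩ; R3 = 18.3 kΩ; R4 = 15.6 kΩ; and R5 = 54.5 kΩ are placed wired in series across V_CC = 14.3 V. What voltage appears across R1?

ΣR = 2.26 + 2.59 + 18.3 + 15.6 + 54.5 = 93.25 kΩ.
By the voltage-divider rule, V = 14.3 × 2.260/93.25 = 0.3466 V.

V ≈ 0.347 V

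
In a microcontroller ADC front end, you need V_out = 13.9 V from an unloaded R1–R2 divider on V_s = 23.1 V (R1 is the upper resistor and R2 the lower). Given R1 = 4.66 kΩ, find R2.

R2 ≈ 7.04 kΩ

V_out/V_s = R2/(R1+R2) = 0.6017.
So R2 = R1 · V_out/(V_s − V_out) = 4.66 × 13.9/(23.1 − 13.9) = 4.66 × 1.511 = 7.041 kΩ.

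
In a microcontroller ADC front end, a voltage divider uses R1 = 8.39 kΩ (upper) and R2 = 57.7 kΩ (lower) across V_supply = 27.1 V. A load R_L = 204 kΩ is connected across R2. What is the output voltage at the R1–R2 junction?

V_out ≈ 22.8 V

First combine the lower leg with the load: R2 ‖ R_L = 44.98 kΩ.
Then V_out = V_supply · R2'/(R1 + R2') = 27.1 × 44.98/53.37 = 22.84 V.
(Unloaded it would be 23.7 V; the load pulls it down.)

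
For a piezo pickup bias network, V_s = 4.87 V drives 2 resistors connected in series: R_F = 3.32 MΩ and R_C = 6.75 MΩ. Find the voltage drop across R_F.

V ≈ 1.61 V

Series total: ΣR = 3.32 + 6.75 = 10.07 MΩ.
V = V_s · R/ΣR = 4.87 × 0.3297 = 1.606 V.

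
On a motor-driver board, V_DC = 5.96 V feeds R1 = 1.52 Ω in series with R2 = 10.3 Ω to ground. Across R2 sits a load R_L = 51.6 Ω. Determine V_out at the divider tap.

First combine the lower leg with the load: R2 ‖ R_L = 8.586 Ω.
Then V_out = V_DC · R2'/(R1 + R2') = 5.96 × 8.586/10.11 = 5.064 V.

V_out ≈ 5.06 V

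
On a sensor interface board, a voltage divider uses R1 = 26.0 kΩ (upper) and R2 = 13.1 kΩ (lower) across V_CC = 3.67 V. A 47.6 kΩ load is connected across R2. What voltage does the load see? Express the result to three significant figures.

V_out ≈ 1.04 V

The load sits in parallel with R2, giving an effective lower resistance R2' = R2·R_L/(R2+R_L) = 10.27 kΩ.
Then V_out = V_CC · R2'/(R1 + R2') = 3.67 × 10.27/36.27 = 1.039 V.
(Unloaded it would be 1.23 V; the load pulls it down.)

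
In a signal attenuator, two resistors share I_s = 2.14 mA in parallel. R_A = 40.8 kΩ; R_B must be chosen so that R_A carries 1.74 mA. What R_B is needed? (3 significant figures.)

R_B ≈ 177 kΩ

The fraction through R_A equals R_B/(R_A+R_B).
With f = 0.8131, R_B = R_A · f/(1−f) = 40.8 × 4.350 = 177.5 kΩ.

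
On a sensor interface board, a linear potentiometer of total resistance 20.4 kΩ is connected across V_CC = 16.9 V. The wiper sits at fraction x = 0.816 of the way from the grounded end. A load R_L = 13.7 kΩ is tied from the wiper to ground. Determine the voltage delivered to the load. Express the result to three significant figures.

Split the track: R_lower = x·R_p = 16.65 kΩ, R_upper = (1−x)·R_p = 3.754 kΩ.
Lower segment in parallel with the load: 16.65 ‖ 13.7 = 7.515 kΩ.
Loaded-divider output: V_out = 16.9 × 0.6669 = 11.27 V.

V_out ≈ 11.3 V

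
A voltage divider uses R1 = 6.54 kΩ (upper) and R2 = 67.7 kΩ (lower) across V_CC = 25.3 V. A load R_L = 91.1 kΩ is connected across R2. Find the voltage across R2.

V_out ≈ 21.7 V

First combine the lower leg with the load: R2 ‖ R_L = 38.84 kΩ.
Voltage divider with the loaded lower leg: V_out = 25.3 × 38.84/(6.54 + 38.84) = 25.3 × 0.8559 = 21.65 V.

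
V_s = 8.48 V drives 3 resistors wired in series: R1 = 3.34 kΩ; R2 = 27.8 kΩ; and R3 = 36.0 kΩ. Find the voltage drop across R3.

Series total: ΣR = 3.34 + 27.8 + 36.0 = 67.14 kΩ.
Voltage divider: V = V_s · (36.00 / 67.14) = 8.48 × 0.5362 = 4.547 V.

V ≈ 4.55 V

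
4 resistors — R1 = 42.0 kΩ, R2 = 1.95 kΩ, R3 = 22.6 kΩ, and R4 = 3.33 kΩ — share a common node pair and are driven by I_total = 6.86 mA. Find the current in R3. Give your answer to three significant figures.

Conductances: ΣG = 1/42.0 + 1/1.95 + 1/22.6 + 1/3.33 = 0.8812 (1/kΩ).
By the current-divider rule, I = I_total · G_k/ΣG = 6.86 × 0.05021 = 0.3445 mA.

I ≈ 0.344 mA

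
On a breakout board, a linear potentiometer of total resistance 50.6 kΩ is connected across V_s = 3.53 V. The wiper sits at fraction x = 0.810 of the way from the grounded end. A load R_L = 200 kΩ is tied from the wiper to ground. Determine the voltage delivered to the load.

The pot divides into 9.614 kΩ above the wiper and 40.99 kΩ below.
Lower segment in parallel with the load: 40.99 ‖ 200 = 34.02 kΩ.
Then V_out = V_s · 34.02/(9.614 + 34.02) = 2.752 V.

V_out ≈ 2.75 V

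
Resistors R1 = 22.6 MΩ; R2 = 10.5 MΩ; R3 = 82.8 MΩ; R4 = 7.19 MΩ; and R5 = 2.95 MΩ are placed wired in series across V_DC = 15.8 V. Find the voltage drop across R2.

V ≈ 1.32 V

Series total: ΣR = 22.6 + 10.5 + 82.8 + 7.19 + 2.95 = 126.0 MΩ.
Voltage divider: V = V_DC · (10.50 / 126.0) = 15.8 × 0.08331 = 1.316 V.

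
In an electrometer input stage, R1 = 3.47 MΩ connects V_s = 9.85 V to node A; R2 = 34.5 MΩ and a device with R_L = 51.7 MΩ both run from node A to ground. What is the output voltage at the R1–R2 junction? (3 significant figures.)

R2 ‖ R_L = (34.5 × 51.7)/(34.5 + 51.7) = 20.69 MΩ.
Voltage divider with the loaded lower leg: V_out = 9.85 × 20.69/(3.47 + 20.69) = 9.85 × 0.8564 = 8.435 V.

V_out ≈ 8.44 V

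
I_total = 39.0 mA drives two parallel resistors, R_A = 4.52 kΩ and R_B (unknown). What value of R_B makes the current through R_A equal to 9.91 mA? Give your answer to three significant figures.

R_B ≈ 1.54 kΩ

The fraction through R_A equals R_B/(R_A+R_B).
With f = 0.2541, R_B = R_A · f/(1−f) = 4.52 × 0.3407 = 1.540 kΩ.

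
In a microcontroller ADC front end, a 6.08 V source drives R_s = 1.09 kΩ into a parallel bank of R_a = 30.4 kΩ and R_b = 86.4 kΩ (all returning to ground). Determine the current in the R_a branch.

I ≈ 0.191 mA

Parallel bank: R_p = 1/(1/30.4 + 1/86.4) = 22.49 kΩ.
V_A by voltage divider: V_A = 6.08 × 22.49/(1.09 + 22.49) = 5.799 V.
I(R_a) = V_A / R_a = 5.799/30.4 = 0.1908 mA.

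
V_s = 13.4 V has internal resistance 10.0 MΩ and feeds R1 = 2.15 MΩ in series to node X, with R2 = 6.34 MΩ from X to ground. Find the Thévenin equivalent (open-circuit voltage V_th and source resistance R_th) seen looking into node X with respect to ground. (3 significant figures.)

V_th ≈ 4.59 V, R_th ≈ 4.17 MΩ

R1' = 10.0 + 2.15 = 12.15 MΩ (source resistance + R1).
Open-circuit (no load on X): V_th = V_s · R2/(R1' + R2) = 13.4 × 6.34/(12.15 + 6.34) = 4.595 V.
With V_s suppressed (replaced by a short), R_th = R1' ‖ R2 = (12.15 × 6.34)/(12.15 + 6.34) = 4.166 MΩ.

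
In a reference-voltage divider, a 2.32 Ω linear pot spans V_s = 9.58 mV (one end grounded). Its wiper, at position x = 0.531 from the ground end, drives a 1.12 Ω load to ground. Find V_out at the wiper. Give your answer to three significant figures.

Split the track: R_lower = x·R_p = 1.232 Ω, R_upper = (1−x)·R_p = 1.088 Ω.
Lower segment in parallel with the load: 1.232 ‖ 1.12 = 0.5866 Ω.
V_out = 9.58 × 0.5866/(1.088 + 0.5866) = 3.356 mV.

V_out ≈ 3.36 mV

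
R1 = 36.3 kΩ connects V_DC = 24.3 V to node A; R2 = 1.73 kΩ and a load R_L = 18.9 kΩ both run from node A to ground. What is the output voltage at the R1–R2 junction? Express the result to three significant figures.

The load sits in parallel with R2, giving an effective lower resistance R2' = R2·R_L/(R2+R_L) = 1.585 kΩ.
Now apply the divider: V_out = 24.3 × 0.04184 = 1.017 V.
(Unloaded it would be 1.11 V; the load pulls it down.)

V_out ≈ 1.02 V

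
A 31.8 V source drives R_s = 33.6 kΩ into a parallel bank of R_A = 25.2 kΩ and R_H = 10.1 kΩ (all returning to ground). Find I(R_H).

Combine the parallel branches: R_p = (1/25.2 + 1/10.1)⁻¹ = 7.210 kΩ.
V_A by voltage divider: V_A = 31.8 × 7.210/(33.6 + 7.210) = 5.618 V.
Branch current I = V_A/R_H = 5.618/10.1 = 0.5563 mA.

I ≈ 0.556 mA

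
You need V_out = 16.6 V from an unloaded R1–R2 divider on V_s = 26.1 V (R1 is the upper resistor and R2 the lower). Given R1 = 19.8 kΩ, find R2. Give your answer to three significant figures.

R2 ≈ 34.6 kΩ

V_out/V_s = R2/(R1+R2) = 0.6360.
So R2 = R1 · V_out/(V_s − V_out) = 19.8 × 16.6/(26.1 − 16.6) = 19.8 × 1.747 = 34.60 kΩ.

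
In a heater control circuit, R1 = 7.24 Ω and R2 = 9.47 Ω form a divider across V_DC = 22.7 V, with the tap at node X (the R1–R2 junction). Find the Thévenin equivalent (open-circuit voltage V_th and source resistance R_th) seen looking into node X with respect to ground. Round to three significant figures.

With X open, the divider is unloaded: V_th = 22.7 × 9.47/16.71 = 12.86 V.
Looking into X with the source shorted: R_th = R1·R2/(R1+R2) = 7.240 × 9.47/16.71 = 4.103 Ω.

V_th ≈ 12.9 V, R_th ≈ 4.10 Ω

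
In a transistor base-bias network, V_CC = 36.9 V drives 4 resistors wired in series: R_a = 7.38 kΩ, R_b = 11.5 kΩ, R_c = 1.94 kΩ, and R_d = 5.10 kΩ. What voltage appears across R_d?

ΣR = 7.38 + 11.5 + 1.94 + 5.10 = 25.92 kΩ.
By the voltage-divider rule, V = 36.9 × 5.100/25.92 = 7.260 V.

V ≈ 7.26 V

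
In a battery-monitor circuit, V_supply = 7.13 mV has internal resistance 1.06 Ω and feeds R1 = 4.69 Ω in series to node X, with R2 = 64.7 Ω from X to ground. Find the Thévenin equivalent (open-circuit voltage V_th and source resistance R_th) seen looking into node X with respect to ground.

R1' = 1.06 + 4.69 = 5.750 Ω (source resistance + R1).
Open-circuit (no load on X): V_th = V_supply · R2/(R1' + R2) = 7.13 × 64.7/(5.750 + 64.7) = 6.548 mV.
Looking into X with the source shorted: R_th = R1'·R2/(R1'+R2) = 5.750 × 64.7/70.45 = 5.281 Ω.

V_th ≈ 6.55 mV, R_th ≈ 5.28 Ω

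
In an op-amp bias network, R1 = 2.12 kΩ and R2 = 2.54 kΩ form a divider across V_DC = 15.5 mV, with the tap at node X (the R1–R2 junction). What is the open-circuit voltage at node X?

V_th ≈ 8.45 mV

Open-circuit (no load on X): V_th = V_DC · R2/(R1 + R2) = 15.5 × 2.54/(2.120 + 2.54) = 8.448 mV.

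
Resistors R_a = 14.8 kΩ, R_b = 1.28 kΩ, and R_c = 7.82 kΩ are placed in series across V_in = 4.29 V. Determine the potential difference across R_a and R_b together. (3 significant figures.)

Series total: ΣR = 14.8 + 1.28 + 7.82 = 23.90 kΩ.
R_{R_a..R_b} = 14.8 + 1.28 = 16.08 kΩ.
By the voltage-divider rule, V = 4.29 × 16.08/23.90 = 2.886 V.

V ≈ 2.89 V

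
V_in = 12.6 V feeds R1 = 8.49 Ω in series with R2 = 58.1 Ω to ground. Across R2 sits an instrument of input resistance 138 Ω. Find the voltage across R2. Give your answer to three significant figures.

V_out ≈ 10.4 V

First combine the lower leg with the load: R2 ‖ R_L = 40.89 Ω.
Voltage divider with the loaded lower leg: V_out = 12.6 × 40.89/(8.49 + 40.89) = 12.6 × 0.8281 = 10.43 V.
(Unloaded it would be 11.0 V; the load pulls it down.)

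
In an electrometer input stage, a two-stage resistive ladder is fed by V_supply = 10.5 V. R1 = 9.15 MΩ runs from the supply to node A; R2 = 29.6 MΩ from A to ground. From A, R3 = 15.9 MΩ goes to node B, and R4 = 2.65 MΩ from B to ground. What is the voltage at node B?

The second stage (R3 + R4 = 18.55 MΩ) loads node A in parallel with R2.
R2 ‖ (R3+R4) = 11.40 MΩ.
So V_A = 10.5 × 0.5548 = 5.826 V.
V_B = V_A × 0.1429 = 0.8322 V.

V_B ≈ 0.832 V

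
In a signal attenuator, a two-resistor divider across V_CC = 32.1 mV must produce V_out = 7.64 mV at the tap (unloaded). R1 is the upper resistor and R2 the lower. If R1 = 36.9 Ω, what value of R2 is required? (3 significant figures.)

R2 ≈ 11.5 Ω

Required fraction k = V_out/V_CC = 0.2380.
Rearranging, R2 = R1·k/(1−k) = 36.9 × 0.3123 = 11.53 Ω.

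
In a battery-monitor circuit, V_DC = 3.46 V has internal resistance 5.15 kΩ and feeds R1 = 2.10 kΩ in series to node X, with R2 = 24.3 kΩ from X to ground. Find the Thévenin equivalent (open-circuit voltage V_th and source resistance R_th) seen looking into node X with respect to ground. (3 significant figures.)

R1' = 5.15 + 2.10 = 7.250 kΩ (source resistance + R1).
Open-circuit (no load on X): V_th = V_DC · R2/(R1' + R2) = 3.46 × 24.3/(7.250 + 24.3) = 2.665 V.
Looking into X with the source shorted: R_th = R1'·R2/(R1'+R2) = 7.250 × 24.3/31.55 = 5.584 kΩ.

V_th ≈ 2.66 V, R_th ≈ 5.58 kΩ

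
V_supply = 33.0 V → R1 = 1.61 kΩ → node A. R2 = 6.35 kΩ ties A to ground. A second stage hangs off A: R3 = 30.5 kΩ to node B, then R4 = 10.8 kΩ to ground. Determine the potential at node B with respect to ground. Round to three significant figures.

The second stage (R3 + R4 = 41.30 kΩ) loads node A in parallel with R2.
Effective lower resistance at A: R2 ‖ 41.30 = 5.504 kΩ.
V_A = 33.0 × 5.504/(1.61 + 5.504) = 25.53 V.
Stage 2 is unloaded, so V_B = V_A · R4/(R3+R4) = 25.53 × 10.8/41.30 = 6.676 V.

V_B ≈ 6.68 V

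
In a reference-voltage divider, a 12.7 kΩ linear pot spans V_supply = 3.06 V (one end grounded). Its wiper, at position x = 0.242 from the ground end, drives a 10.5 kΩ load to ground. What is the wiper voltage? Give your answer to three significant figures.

The pot divides into 9.627 kΩ above the wiper and 3.073 kΩ below.
(x·R_p) ‖ R_L = 2.377 kΩ.
V_out = 3.06 × 2.377/(9.627 + 2.377) = 0.6061 V.
(Unloaded: V_out = x·V_supply = 0.741 V.)

V_out ≈ 0.606 V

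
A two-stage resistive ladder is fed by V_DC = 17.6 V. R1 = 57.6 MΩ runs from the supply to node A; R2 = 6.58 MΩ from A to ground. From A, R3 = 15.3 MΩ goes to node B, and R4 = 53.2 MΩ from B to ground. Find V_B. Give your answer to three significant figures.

V_B ≈ 1.29 V

Looking into the second stage from A: R3 + R4 = 68.50 MΩ appears in parallel with R2.
Effective lower resistance at A: R2 ‖ 68.50 = 6.003 MΩ.
V_A = 17.6 × 6.003/(57.6 + 6.003) = 1.661 V.
Then the unloaded second divider: V_B = V_A × R4/(R3+R4) = 1.661 × 0.7766 = 1.290 V.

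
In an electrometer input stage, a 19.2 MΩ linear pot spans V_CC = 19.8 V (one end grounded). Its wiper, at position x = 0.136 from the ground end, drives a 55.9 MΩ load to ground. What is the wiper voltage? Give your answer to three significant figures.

Lower segment x·R_p = 2.611 MΩ; upper segment (1−x)·R_p = 16.59 MΩ.
Lower segment in parallel with the load: 2.611 ‖ 55.9 = 2.495 MΩ.
V_out = 19.8 × 2.495/(16.59 + 2.495) = 2.588 V.
(Unloaded: V_out = x·V_CC = 2.69 V.)

V_out ≈ 2.59 V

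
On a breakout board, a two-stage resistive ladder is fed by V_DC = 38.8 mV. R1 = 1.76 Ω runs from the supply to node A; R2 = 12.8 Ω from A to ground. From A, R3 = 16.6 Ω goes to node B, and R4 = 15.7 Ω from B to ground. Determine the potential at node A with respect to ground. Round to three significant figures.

V_A ≈ 32.6 mV

Looking into the second stage from A: R3 + R4 = 32.30 Ω appears in parallel with R2.
R2 ‖ (R3+R4) = 9.167 Ω.
So V_A = 38.8 × 0.8389 = 32.55 mV.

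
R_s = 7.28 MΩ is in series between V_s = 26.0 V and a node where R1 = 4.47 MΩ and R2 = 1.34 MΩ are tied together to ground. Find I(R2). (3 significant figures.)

Combine the parallel branches: R_p = (1/4.47 + 1/1.34)⁻¹ = 1.031 MΩ.
V_A by voltage divider: V_A = 26.0 × 1.031/(7.28 + 1.031) = 3.225 V.
Branch current I = V_A/R2 = 3.225/1.34 = 2.407 µA.

I ≈ 2.41 µA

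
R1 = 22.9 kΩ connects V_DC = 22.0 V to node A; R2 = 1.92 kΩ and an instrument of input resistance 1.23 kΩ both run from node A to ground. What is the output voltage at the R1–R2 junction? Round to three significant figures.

First combine the lower leg with the load: R2 ‖ R_L = 0.7497 kΩ.
Voltage divider with the loaded lower leg: V_out = 22.0 × 0.7497/(22.9 + 0.7497) = 22.0 × 0.03170 = 0.6974 V.

V_out ≈ 0.697 V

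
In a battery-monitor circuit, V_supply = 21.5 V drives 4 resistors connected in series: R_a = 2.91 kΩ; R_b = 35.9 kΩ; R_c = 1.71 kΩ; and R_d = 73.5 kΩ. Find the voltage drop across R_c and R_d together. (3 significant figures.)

Total series resistance ΣR = 2.91 + 35.9 + 1.71 + 73.5 = 114.0 kΩ.
R_{R_c..R_d} = 1.71 + 73.5 = 75.21 kΩ.
Voltage divider: V = V_supply · (75.21 / 114.0) = 21.5 × 0.6596 = 14.18 V.

V ≈ 14.2 V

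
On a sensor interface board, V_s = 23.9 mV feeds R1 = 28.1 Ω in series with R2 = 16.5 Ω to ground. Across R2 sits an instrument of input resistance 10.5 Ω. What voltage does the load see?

The load sits in parallel with R2, giving an effective lower resistance R2' = R2·R_L/(R2+R_L) = 6.417 Ω.
Then V_out = V_s · R2'/(R1 + R2') = 23.9 × 6.417/34.52 = 4.443 mV.

V_out ≈ 4.44 mV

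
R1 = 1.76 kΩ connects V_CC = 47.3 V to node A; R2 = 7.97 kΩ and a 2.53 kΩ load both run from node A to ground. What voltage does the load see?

V_out ≈ 24.7 V

R2 ‖ R_L = (7.97 × 2.53)/(7.97 + 2.53) = 1.920 kΩ.
Then V_out = V_CC · R2'/(R1 + R2') = 47.3 × 1.920/3.680 = 24.68 V.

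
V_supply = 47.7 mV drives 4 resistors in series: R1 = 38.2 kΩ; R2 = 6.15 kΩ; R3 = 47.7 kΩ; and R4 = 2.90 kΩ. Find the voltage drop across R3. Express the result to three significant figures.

V ≈ 24.0 mV

ΣR = 38.2 + 6.15 + 47.7 + 2.90 = 94.95 kΩ.
By the voltage-divider rule, V = 47.7 × 47.70/94.95 = 23.96 mV.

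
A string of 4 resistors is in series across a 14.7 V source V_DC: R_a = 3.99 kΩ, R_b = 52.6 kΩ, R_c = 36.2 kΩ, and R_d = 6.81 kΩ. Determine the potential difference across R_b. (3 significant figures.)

ΣR = 3.99 + 52.6 + 36.2 + 6.81 = 99.60 kΩ.
Voltage divider: V = V_DC · (52.60 / 99.60) = 14.7 × 0.5281 = 7.763 V.

V ≈ 7.76 V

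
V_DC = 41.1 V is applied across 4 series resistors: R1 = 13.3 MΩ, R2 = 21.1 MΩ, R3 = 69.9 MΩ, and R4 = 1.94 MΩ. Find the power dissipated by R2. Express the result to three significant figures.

P ≈ 3.16 µW

The common current is I = 41.1/106.2 = 0.3869 µA.
P = I²R = 0.1497 × 21.1 = 3.158 µW.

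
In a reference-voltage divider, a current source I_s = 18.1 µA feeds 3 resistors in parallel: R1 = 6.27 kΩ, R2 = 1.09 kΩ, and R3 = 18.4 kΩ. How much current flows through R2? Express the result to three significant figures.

I ≈ 14.7 µA

ΣG = 1/6.27 + 1/1.09 + 1/18.4 = 1.131.
Current divider: I(R2) = I_s · G_k/ΣG = 18.1 × (0.9174/1.131) = 18.1 × 0.8110 = 14.68 µA.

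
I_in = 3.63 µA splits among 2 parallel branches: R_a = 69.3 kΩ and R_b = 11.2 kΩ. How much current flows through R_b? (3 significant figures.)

Two-branch current divider: I_k = I_in · R_other/(R_1 + R_2).
So I = 3.63 × 69.3/80.50 = 3.125 µA.

I ≈ 3.12 µA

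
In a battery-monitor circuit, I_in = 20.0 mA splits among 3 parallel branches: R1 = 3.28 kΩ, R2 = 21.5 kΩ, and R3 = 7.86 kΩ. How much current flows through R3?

I ≈ 5.32 mA

ΣG = 1/3.28 + 1/21.5 + 1/7.86 = 0.4786.
R3 takes the fraction G_k/ΣG = 0.1272/0.4786 = 0.2658, so I = 20.0 × 0.2658 = 5.316 mA.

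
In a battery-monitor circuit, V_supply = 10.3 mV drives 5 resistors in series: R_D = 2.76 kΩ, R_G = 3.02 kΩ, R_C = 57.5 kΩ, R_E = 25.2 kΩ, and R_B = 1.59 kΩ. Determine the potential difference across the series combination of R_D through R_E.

Series total: ΣR = 2.76 + 3.02 + 57.5 + 25.2 + 1.59 = 90.07 kΩ.
R_{R_D..R_E} = 2.76 + 3.02 + 57.5 + 25.2 = 88.48 kΩ.
By the voltage-divider rule, V = 10.3 × 88.48/90.07 = 10.12 mV.

V ≈ 10.1 mV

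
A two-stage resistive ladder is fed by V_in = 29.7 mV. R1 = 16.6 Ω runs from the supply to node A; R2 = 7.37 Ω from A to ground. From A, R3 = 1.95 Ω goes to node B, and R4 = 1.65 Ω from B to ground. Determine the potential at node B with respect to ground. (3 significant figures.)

V_B ≈ 1.73 mV

Node A sees R2 in parallel with the series input of stage 2, R3 + R4 = 3.600 Ω.
R2 ‖ (R3+R4) = 2.419 Ω.
So V_A = 29.7 × 0.1272 = 3.777 mV.
Stage 2 is unloaded, so V_B = V_A · R4/(R3+R4) = 3.777 × 1.65/3.600 = 1.731 mV.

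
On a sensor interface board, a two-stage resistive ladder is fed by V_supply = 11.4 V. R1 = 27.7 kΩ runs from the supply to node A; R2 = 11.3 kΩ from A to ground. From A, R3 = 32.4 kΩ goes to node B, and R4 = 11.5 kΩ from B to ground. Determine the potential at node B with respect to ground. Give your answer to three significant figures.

V_B ≈ 0.732 V

The second stage (R3 + R4 = 43.90 kΩ) loads node A in parallel with R2.
R2 ‖ (R3+R4) = 8.987 kΩ.
V_A = 11.4 × 8.987/(27.7 + 8.987) = 2.793 V.
Stage 2 is unloaded, so V_B = V_A · R4/(R3+R4) = 2.793 × 11.5/43.90 = 0.7315 V.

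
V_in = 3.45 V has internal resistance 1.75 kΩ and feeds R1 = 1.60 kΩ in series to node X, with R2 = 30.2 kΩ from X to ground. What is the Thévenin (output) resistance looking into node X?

R1' = 1.75 + 1.60 = 3.350 kΩ (source resistance + R1).
With V_in suppressed (replaced by a short), R_th = R1' ‖ R2 = (3.350 × 30.2)/(3.350 + 30.2) = 3.015 kΩ.

R_th ≈ 3.02 kΩ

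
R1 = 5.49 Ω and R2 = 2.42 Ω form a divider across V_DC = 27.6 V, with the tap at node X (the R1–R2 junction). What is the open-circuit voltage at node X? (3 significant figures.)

Open-circuit (no load on X): V_th = V_DC · R2/(R1 + R2) = 27.6 × 2.42/(5.490 + 2.42) = 8.444 V.

V_th ≈ 8.44 V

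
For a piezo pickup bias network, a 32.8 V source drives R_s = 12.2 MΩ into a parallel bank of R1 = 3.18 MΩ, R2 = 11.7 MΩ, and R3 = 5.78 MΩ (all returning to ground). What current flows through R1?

I ≈ 1.29 µA

Parallel bank: R_p = 1/(1/3.18 + 1/11.7 + 1/5.78) = 1.745 MΩ.
V_A by voltage divider: V_A = 32.8 × 1.745/(12.2 + 1.745) = 4.105 V.
I(R1) = V_A / R1 = 4.105/3.18 = 1.291 µA.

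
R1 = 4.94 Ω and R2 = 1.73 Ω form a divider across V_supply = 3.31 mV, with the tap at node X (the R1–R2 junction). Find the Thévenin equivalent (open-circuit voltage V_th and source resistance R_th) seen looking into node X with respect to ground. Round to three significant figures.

V_th ≈ 0.859 mV, R_th ≈ 1.28 Ω

Open-circuit (no load on X): V_th = V_supply · R2/(R1 + R2) = 3.31 × 1.73/(4.940 + 1.73) = 0.8585 mV.
Zeroing V_supply shorts the top of R1 to ground, so R_th = R1 ‖ R2 = 1.281 Ω.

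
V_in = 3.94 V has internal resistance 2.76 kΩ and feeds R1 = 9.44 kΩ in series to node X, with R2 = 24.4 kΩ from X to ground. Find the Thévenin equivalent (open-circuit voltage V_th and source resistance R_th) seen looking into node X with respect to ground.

R1' = 2.76 + 9.44 = 12.20 kΩ (source resistance + R1).
With X open, the divider is unloaded: V_th = 3.94 × 24.4/36.60 = 2.627 V.
With V_in suppressed (replaced by a short), R_th = R1' ‖ R2 = (12.20 × 24.4)/(12.20 + 24.4) = 8.133 kΩ.

V_th ≈ 2.63 V, R_th ≈ 8.13 kΩ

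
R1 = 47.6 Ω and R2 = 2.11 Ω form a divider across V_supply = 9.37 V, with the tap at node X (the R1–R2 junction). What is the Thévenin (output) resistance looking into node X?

R_th ≈ 2.02 Ω

Zeroing V_supply shorts the top of R1 to ground, so R_th = R1 ‖ R2 = 2.020 Ω.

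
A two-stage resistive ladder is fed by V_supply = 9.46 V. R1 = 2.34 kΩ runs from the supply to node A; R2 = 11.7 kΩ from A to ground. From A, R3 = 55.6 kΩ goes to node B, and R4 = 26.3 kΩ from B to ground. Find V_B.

V_B ≈ 2.47 V

Looking into the second stage from A: R3 + R4 = 81.90 kΩ appears in parallel with R2.
R2 ‖ (R3+R4) = 10.24 kΩ.
V_A = 9.46 × 10.24/(2.34 + 10.24) = 7.700 V.
Then the unloaded second divider: V_B = V_A × R4/(R3+R4) = 7.700 × 0.3211 = 2.473 V.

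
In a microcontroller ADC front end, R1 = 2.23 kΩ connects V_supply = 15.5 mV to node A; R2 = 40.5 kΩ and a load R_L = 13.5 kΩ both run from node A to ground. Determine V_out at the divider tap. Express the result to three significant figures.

V_out ≈ 12.7 mV

First combine the lower leg with the load: R2 ‖ R_L = 10.12 kΩ.
Voltage divider with the loaded lower leg: V_out = 15.5 × 10.12/(2.23 + 10.12) = 15.5 × 0.8195 = 12.70 mV.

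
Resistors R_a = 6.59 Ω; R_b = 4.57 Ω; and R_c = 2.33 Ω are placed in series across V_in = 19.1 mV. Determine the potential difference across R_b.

Total series resistance ΣR = 6.59 + 4.57 + 2.33 = 13.49 Ω.
By the voltage-divider rule, V = 19.1 × 4.570/13.49 = 6.470 mV.

V ≈ 6.47 mV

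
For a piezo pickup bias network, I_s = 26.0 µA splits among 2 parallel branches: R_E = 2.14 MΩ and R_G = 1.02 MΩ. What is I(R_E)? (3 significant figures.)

With just two branches, the current splits inversely with resistance.
So I = 26.0 × 1.02/3.160 = 8.392 µA.

I ≈ 8.39 µA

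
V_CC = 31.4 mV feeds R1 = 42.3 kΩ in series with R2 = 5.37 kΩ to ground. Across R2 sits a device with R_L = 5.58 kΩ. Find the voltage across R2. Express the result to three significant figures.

The load sits in parallel with R2, giving an effective lower resistance R2' = R2·R_L/(R2+R_L) = 2.736 kΩ.
Voltage divider with the loaded lower leg: V_out = 31.4 × 2.736/(42.3 + 2.736) = 31.4 × 0.06076 = 1.908 mV.
(Unloaded it would be 3.54 mV; the load pulls it down.)

V_out ≈ 1.91 mV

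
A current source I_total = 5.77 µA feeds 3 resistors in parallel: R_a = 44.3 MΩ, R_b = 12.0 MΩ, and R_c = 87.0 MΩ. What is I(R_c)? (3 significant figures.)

I ≈ 0.565 µA

Total conductance ΣG = 1/44.3 + 1/12.0 + 1/87.0 = 0.1174 (units of 1/MΩ).
Current divider: I(R_c) = I_total · G_k/ΣG = 5.77 × (0.01149/0.1174) = 5.77 × 0.09791 = 0.5649 µA.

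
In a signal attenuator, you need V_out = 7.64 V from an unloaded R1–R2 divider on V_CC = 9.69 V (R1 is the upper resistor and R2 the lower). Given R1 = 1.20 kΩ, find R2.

V_out/V_CC = R2/(R1+R2) = 0.7884.
Rearranging, R2 = R1·k/(1−k) = 1.20 × 3.727 = 4.472 kΩ.

R2 ≈ 4.47 kΩ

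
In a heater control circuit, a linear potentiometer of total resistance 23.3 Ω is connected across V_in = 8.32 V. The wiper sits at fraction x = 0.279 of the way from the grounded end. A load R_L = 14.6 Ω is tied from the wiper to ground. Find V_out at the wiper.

Split the track: R_lower = x·R_p = 6.501 Ω, R_upper = (1−x)·R_p = 16.80 Ω.
Lower segment in parallel with the load: 6.501 ‖ 14.6 = 4.498 Ω.
V_out = 8.32 × 4.498/(16.80 + 4.498) = 1.757 V.
(Unloaded: V_out = x·V_in = 2.32 V.)

V_out ≈ 1.76 V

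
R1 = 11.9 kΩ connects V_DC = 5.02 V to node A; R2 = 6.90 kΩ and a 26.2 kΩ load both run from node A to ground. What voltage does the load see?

R2 ‖ R_L = (6.90 × 26.2)/(6.90 + 26.2) = 5.462 kΩ.
Then V_out = V_DC · R2'/(R1 + R2') = 5.02 × 5.462/17.36 = 1.579 V.
(Unloaded it would be 1.84 V; the load pulls it down.)

V_out ≈ 1.58 V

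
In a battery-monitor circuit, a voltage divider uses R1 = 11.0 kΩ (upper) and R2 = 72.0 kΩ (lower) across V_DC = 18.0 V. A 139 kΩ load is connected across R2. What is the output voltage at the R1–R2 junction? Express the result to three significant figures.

The load sits in parallel with R2, giving an effective lower resistance R2' = R2·R_L/(R2+R_L) = 47.43 kΩ.
Voltage divider with the loaded lower leg: V_out = 18.0 × 47.43/(11.0 + 47.43) = 18.0 × 0.8117 = 14.61 V.
(Unloaded it would be 15.6 V; the load pulls it down.)

V_out ≈ 14.6 V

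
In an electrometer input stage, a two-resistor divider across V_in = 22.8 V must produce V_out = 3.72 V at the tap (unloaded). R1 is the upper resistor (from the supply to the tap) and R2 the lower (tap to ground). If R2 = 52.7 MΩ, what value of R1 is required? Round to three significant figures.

V_out/V_in = R2/(R1+R2) = 0.1632.
So R1 = R2 · (V_in/V_out − 1) = 52.7 × (22.8/3.72 − 1) = 52.7 × 5.129 = 270.3 MΩ.

R1 ≈ 270 MΩ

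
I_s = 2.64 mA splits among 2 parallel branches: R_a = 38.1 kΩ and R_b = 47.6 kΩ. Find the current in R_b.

With just two branches, the current splits inversely with resistance.
I(R_b) = 2.64 × 38.1/(38.1 + 47.6) = 2.64 × 0.4446 = 1.174 mA.

I ≈ 1.17 mA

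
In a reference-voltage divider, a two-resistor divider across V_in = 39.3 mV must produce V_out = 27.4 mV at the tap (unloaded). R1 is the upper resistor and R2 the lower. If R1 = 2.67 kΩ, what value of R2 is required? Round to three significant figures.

Required fraction k = V_out/V_in = 0.6972.
Rearranging, R2 = R1·k/(1−k) = 2.67 × 2.303 = 6.148 kΩ.

R2 ≈ 6.15 kΩ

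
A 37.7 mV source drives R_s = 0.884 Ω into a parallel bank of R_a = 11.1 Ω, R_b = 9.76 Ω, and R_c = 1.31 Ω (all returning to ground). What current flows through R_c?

Equivalent of the parallel group: R_p = 1.046 Ω.
V_A by voltage divider: V_A = 37.7 × 1.046/(0.884 + 1.046) = 20.43 mV.
I(R_c) = V_A / R_c = 20.43/1.31 = 15.60 mA.

I ≈ 15.6 mA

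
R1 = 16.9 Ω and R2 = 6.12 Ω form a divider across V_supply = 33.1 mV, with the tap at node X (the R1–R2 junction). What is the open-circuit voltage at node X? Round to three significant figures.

V_th is the unloaded tap voltage: V_supply · R2/(R1+R2) = 33.1 × 0.2659 = 8.800 mV.

V_th ≈ 8.80 mV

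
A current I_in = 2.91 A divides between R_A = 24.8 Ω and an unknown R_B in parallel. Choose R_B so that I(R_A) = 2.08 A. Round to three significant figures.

Two-branch current divider: I_A = I_in · R_B/(R_A + R_B).
2.08/2.91 = R_B/(R_A + R_B) → R_B = R_A · (0.7148)/(1 − 0.7148) = 24.8 × 2.506 = 62.15 Ω.

R_B ≈ 62.1 Ω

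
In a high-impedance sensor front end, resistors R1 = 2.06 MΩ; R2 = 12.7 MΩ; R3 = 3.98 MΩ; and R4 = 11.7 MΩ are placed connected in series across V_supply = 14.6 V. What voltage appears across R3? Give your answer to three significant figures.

V ≈ 1.91 V

Series total: ΣR = 2.06 + 12.7 + 3.98 + 11.7 = 30.44 MΩ.
By the voltage-divider rule, V = 14.6 × 3.980/30.44 = 1.909 V.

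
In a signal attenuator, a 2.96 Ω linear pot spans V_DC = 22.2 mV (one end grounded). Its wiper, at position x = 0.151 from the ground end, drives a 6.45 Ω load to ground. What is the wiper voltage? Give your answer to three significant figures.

V_out ≈ 3.17 mV

Lower segment x·R_p = 0.4470 Ω; upper segment (1−x)·R_p = 2.513 Ω.
Lower segment in parallel with the load: 0.4470 ‖ 6.45 = 0.4180 Ω.
Loaded-divider output: V_out = 22.2 × 0.1426 = 3.166 mV.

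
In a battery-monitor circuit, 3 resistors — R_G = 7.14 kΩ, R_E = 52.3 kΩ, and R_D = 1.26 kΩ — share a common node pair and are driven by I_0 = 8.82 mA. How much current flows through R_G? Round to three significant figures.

I ≈ 1.30 mA

Conductances: ΣG = 1/7.14 + 1/52.3 + 1/1.26 = 0.9528 (1/kΩ).
R_G takes the fraction G_k/ΣG = 0.1401/0.9528 = 0.1470, so I = 8.82 × 0.1470 = 1.296 mA.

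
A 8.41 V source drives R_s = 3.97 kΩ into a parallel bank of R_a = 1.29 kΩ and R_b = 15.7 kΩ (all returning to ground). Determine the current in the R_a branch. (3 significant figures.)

I ≈ 1.51 mA

Parallel bank: R_p = 1/(1/1.29 + 1/15.7) = 1.192 kΩ.
V_A = 8.41 × 1.192/5.162 = 1.942 V.
Branch current I = V_A/R_a = 1.942/1.29 = 1.505 mA.
(Equivalently: I_total = 1.629 mA, then current-divider fraction G_k/ΣG = 0.9241.)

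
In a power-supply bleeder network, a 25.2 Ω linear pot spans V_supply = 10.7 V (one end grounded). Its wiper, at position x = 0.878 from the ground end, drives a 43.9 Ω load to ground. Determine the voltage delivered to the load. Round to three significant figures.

Split the track: R_lower = x·R_p = 22.13 Ω, R_upper = (1−x)·R_p = 3.074 Ω.
(x·R_p) ‖ R_L = 14.71 Ω.
V_out = 10.7 × 14.71/(3.074 + 14.71) = 8.850 V.

V_out ≈ 8.85 V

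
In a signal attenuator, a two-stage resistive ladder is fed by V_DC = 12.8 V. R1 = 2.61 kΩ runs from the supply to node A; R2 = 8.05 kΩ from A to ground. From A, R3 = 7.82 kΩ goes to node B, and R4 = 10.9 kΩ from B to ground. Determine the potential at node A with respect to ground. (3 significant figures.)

V_A ≈ 8.75 V

The second stage (R3 + R4 = 18.72 kΩ) loads node A in parallel with R2.
Effective lower resistance at A: R2 ‖ 18.72 = 5.629 kΩ.
First divider: V_A = V_DC · 5.629/(2.61 + 5.629) = 8.745 V.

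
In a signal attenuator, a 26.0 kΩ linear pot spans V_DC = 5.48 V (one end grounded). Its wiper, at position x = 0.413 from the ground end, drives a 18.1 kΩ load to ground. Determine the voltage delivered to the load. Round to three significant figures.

V_out ≈ 1.68 V

Lower segment x·R_p = 10.74 kΩ; upper segment (1−x)·R_p = 15.26 kΩ.
R_L loads the lower segment: effective lower R = 6.740 kΩ.
V_out = 5.48 × 6.740/(15.26 + 6.740) = 1.679 V.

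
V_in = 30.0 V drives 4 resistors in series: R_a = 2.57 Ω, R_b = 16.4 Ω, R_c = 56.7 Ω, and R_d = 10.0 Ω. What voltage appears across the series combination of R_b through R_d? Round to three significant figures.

Total series resistance ΣR = 2.57 + 16.4 + 56.7 + 10.0 = 85.67 Ω.
R_{R_b..R_d} = 16.4 + 56.7 + 10.0 = 83.10 Ω.
By the voltage-divider rule, V = 30.0 × 83.10/85.67 = 29.10 V.

V ≈ 29.1 V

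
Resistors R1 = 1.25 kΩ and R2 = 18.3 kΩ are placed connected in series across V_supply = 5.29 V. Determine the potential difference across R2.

Series total: ΣR = 1.25 + 18.3 = 19.55 kΩ.
V = V_supply · R/ΣR = 5.29 × 0.9361 = 4.952 V.

V ≈ 4.95 V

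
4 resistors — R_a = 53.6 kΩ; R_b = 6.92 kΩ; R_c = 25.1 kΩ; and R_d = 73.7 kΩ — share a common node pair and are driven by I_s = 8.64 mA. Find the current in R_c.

I ≈ 1.59 mA

ΣG = 1/53.6 + 1/6.92 + 1/25.1 + 1/73.7 = 0.2166.
By the current-divider rule, I = I_s · G_k/ΣG = 8.64 × 0.1840 = 1.589 mA.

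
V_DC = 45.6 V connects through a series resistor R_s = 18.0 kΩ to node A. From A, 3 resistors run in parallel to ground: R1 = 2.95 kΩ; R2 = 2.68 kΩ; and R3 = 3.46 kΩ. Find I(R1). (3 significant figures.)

Parallel bank: R_p = 1/(1/2.95 + 1/2.68 + 1/3.46) = 0.9989 kΩ.
V_A = 45.6 × 0.9989/19.00 = 2.397 V.
Branch current I = V_A/R1 = 2.397/2.95 = 0.8127 mA.
(Equivalently: I_total = 2.400 mA, then current-divider fraction G_k/ΣG = 0.3386.)

I ≈ 0.813 mA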